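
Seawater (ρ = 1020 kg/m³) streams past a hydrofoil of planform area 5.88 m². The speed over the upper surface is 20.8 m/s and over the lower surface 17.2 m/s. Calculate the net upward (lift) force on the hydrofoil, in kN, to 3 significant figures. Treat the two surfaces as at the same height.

From P + ½ρv² = const at equal height, P_low − P_up = ½ρ(v_up² − v_low²).
ΔP = ½·1020·(20.8² − 17.2²) = 69800 Pa.
Lift = ΔP · A = 69800 × 5.88 = 410000 N.

410 kN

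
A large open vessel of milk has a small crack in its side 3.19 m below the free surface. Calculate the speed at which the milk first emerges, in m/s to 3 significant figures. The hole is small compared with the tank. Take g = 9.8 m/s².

v = 7.91 m/s

Torricelli's result v = √(2gh) gives v = √(2·9.8·3.19) = 7.91 m/s.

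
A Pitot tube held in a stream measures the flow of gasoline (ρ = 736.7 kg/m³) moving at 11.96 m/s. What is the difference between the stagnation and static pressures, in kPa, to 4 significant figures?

At the stagnation point the flow is brought to rest, so Bernoulli gives P_stag − P_static = ½ρv².
ΔP = ½·736.7·11.96² = 52690 Pa.

ΔP ≈ 52.69 kPa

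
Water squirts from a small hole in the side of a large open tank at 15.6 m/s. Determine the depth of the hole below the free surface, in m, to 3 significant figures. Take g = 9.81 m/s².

Inverting v = √(2gh) gives h = v² / 2g.
h = 15.6²/(2·9.81) = 243/19.62 = 12.4 m.

h ≈ 12.4 m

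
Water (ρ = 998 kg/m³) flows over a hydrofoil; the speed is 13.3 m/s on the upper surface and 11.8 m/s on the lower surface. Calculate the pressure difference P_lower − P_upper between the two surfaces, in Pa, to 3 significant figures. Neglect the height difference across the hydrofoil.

Bernoulli (same height): P_lower − P_upper = ½ρ(v_upper² − v_lower²).
ΔP = ½·998·(13.3² − 11.8²) = 18800 Pa.

ΔP ≈ 18800 Pa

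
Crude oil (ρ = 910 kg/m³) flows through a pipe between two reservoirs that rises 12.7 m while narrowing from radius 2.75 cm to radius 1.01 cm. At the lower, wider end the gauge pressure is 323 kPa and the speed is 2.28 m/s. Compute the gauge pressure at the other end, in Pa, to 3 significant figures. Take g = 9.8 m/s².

Continuity gives A₁v₁ = A₂v₂, so v₂ = (23.8 cm²)/(3.20 cm²) × 2.28 m/s = 16.9 m/s.
Energy conservation along the streamline gives P₂ = P₁ − ½ρ(v₂² − v₁²) − ρg(h₂ − h₁).
P₂ = 323000 + ½·910·(2.28² − 16.9²) − 910·9.8·(+12.7) = 323000 + (-128000) − (113000) = 82100 Pa.

P₂ ≈ 82100 Pa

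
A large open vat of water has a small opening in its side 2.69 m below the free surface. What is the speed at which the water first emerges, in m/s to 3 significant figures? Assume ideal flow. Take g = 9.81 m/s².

v ≈ 7.26 m/s

The surface is effectively still and both ends are open, so ½v² = gh and v = √(2·9.81·2.69) = 7.26 m/s.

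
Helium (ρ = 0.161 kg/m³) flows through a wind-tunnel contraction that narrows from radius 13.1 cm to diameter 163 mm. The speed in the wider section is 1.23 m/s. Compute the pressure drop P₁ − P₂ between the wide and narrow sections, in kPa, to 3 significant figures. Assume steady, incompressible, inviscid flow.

By continuity, v₂ = v₁·A₁/A₂ = 1.23·(539/209) = 3.18 m/s.
With no height change, Bernoulli's equation is P₁ + ½ρv₁² = P₂ + ½ρv₂².
P₁ − P₂ = ½·0.161·(3.18² − 1.23²) = ½·0.161·8.59 = 0.691 Pa.

ΔP ≈ 0.000691 kPa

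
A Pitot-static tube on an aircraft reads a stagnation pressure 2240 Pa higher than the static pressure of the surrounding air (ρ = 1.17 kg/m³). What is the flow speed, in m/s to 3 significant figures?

Bernoulli between the free stream and the stagnation point: ½ρv² = P_stag − P_static.
v = √(2ΔP/ρ) = √(2·2240/1.17) = 61.9 m/s.

61.9 m/s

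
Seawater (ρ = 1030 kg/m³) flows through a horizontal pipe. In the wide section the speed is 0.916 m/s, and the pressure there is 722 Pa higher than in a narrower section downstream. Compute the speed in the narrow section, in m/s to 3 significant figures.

1.50 m/s

With h₁ = h₂, rearranging Bernoulli gives v₂ = √(v₁² + 2ΔP/ρ).
v₂ = √(0.916² + 2·722/1030) = √(0.839 + 1.40) = 1.50 m/s.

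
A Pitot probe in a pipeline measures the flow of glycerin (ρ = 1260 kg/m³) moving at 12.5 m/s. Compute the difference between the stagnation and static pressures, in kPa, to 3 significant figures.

The dynamic pressure equals the rise in static pressure at the stagnation point: ΔP = ½ρv².
ΔP = ½·1260·12.5² = 98400 Pa.

98.4 kPa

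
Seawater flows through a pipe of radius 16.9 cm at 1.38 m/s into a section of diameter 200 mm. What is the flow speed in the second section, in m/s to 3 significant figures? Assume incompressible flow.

3.94 m/s

Mass conservation (A₁v₁ = A₂v₂) gives v₂ = 1.38 × 897/314 = 3.94 m/s.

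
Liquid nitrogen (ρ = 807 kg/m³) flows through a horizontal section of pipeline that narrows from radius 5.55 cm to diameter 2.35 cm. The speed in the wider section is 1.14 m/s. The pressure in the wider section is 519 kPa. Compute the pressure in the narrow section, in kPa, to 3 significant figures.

Continuity gives A₁v₁ = A₂v₂, so v₂ = (96.8 cm²)/(4.34 cm²) × 1.14 m/s = 25.4 m/s.
With no height change, Bernoulli's equation is P₁ + ½ρv₁² = P₂ + ½ρv₂².
P₂ = P₁ − ½ρ(v₂² − v₁²) = 519000 − ½·807·(25.4² − 1.14²) = 519000 − 260000 = 259000 Pa.

P₂ ≈ 259 kPa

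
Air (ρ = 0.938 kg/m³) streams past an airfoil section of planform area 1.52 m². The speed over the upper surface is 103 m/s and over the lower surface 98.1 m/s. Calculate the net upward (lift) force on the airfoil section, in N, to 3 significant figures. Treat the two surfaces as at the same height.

F ≈ 702 N

From P + ½ρv² = const at equal height, P_low − P_up = ½ρ(v_up² − v_low²).
ΔP = ½·0.938·(103² − 98.1²) = 462 Pa.
Lift = ΔP · A = 462 × 1.52 = 702 N.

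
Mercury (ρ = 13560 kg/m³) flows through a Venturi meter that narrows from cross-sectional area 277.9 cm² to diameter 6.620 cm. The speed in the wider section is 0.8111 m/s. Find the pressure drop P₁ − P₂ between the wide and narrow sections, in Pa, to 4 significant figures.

286300 Pa

By continuity, v₂ = v₁·A₁/A₂ = 0.8111·(277.9/34.42) = 6.549 m/s.
The pipe is horizontal, so Bernoulli reduces to P₁ + ½ρv₁² = P₂ + ½ρv₂².
P₁ − P₂ = ½·13560·(6.549² − 0.8111²) = ½·13560·42.23 = 286300 Pa.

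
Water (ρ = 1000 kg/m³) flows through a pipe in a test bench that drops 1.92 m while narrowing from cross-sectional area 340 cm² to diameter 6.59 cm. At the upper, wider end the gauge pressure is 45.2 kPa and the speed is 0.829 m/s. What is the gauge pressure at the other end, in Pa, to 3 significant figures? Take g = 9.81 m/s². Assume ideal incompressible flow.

P₂ ≈ 30200 Pa

Mass conservation (A₁v₁ = A₂v₂) gives v₂ = 0.829 × 340/34.1 = 8.26 m/s.
Bernoulli: P₁ + ½ρv₁² + ρg h₁ = P₂ + ½ρv₂² + ρg h₂, so P₂ = P₁ + ½ρ(v₁² − v₂²) − ρg(h₂ − h₁).
P₂ = 45200 + ½·1000·(0.829² − 8.26²) − 1000·9.81·(−1.92) = 45200 + (-33800) − (-18800) = 30200 Pa.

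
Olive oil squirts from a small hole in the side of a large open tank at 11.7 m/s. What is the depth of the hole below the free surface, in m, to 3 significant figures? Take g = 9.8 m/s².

h = 6.98 m

For a small hole in a large open tank, ½v² = gh, giving h = v²/(2g).
h = 11.7²/(2·9.8) = 137/19.60 = 6.98 m.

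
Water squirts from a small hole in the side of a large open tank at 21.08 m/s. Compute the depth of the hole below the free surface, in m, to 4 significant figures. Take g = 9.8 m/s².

h = 22.67 m

Torricelli: v = √(2gh), so h = v²/(2g).
h = 21.08²/(2·9.8) = 444.4/19.60 = 22.67 m.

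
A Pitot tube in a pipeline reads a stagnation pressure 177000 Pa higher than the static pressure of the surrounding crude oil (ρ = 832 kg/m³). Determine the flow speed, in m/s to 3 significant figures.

The dynamic pressure equals the rise in static pressure at the stagnation point: ΔP = ½ρv².
v = √(2ΔP/ρ) = √(2·177000/832) = 20.6 m/s.

20.6 m/s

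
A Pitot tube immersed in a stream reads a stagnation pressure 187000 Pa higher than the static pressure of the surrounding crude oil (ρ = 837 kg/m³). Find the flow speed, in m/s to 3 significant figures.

At the stagnation point the flow is brought to rest, so Bernoulli gives P_stag − P_static = ½ρv².
v = √(2ΔP/ρ) = √(2·187000/837) = 21.1 m/s.

v ≈ 21.1 m/s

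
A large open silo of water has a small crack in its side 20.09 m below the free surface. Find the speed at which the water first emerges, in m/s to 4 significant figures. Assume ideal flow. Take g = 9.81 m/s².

v ≈ 19.85 m/s

With the surface at rest and both surface and jet at atmospheric pressure, Bernoulli gives ρg h = ½ρv², so v = √(2gh) = √(2·9.81·20.09) = 19.85 m/s.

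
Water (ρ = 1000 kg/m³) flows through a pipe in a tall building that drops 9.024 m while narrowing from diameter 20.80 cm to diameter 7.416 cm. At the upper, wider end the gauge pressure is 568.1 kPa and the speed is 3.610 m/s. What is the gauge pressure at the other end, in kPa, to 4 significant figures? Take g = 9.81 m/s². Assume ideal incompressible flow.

The volume flow rate is constant, so v₂ = (A₁/A₂)v₁ = (339.8/43.19)·3.610 = 28.40 m/s.
Energy conservation along the streamline gives P₂ = P₁ − ½ρ(v₂² − v₁²) − ρg(h₂ − h₁).
P₂ = 568100 + ½·1000·(3.610² − 28.40²) − 1000·9.81·(−9.024) = 568100 + (-396700) − (-88530) = 259900 Pa.

P₂ ≈ 259.9 kPa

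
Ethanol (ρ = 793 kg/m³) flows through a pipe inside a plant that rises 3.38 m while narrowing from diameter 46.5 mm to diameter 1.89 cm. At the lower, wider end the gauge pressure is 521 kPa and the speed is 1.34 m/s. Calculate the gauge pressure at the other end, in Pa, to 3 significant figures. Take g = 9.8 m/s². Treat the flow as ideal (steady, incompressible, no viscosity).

The volume flow rate is constant, so v₂ = (A₁/A₂)v₁ = (17.0/2.81)·1.34 = 8.11 m/s.
Bernoulli: P₁ + ½ρv₁² + ρg h₁ = P₂ + ½ρv₂² + ρg h₂, so P₂ = P₁ + ½ρ(v₁² − v₂²) − ρg(h₂ − h₁).
P₂ = 521000 + ½·793·(1.34² − 8.11²) − 793·9.8·(+3.38) = 521000 + (-25400) − (26300) = 469000 Pa.

P₂ = 469000 Pa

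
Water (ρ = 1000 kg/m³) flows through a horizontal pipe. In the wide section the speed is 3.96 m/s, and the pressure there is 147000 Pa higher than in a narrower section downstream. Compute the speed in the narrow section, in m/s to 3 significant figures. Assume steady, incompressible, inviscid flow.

17.6 m/s

Horizontal Bernoulli: P₁ + ½ρv₁² = P₂ + ½ρv₂², so v₂² = v₁² + 2(P₁ − P₂)/ρ.
v₂ = √(3.96² + 2·147000/1000) = √(15.7 + 294) = 17.6 m/s.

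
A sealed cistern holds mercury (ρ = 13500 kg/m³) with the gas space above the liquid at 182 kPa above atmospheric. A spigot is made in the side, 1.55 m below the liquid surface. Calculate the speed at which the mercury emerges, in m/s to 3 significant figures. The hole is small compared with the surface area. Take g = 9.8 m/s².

v = 7.57 m/s

Take point 1 at the surface (v₁ ≈ 0) and point 2 at the hole (at atmospheric pressure). Bernoulli: P₁ + ρg h = P_atm + ½ρv₂².
With P₁ − P_atm = 182000 Pa, v₂ = √(2gh + 2ΔP/ρ) = √(2·9.8·1.55 + 2·182000/13500) = 7.57 m/s.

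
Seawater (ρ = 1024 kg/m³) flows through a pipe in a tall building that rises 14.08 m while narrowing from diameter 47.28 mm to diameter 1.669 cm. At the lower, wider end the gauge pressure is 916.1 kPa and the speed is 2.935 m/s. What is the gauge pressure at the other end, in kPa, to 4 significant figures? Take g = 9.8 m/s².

P₂ ≈ 495.2 kPa

The volume flow rate is constant, so v₂ = (A₁/A₂)v₁ = (17.56/2.188)·2.935 = 23.55 m/s.
Applying Bernoulli between the two ends and solving for P₂: P₂ = P₁ + ½ρ(v₁² − v₂²) − ρgΔh.
P₂ = 916100 + ½·1024·(2.935² − 23.55²) − 1024·9.8·(+14.08) = 916100 + (-279600) − (141300) = 495200 Pa.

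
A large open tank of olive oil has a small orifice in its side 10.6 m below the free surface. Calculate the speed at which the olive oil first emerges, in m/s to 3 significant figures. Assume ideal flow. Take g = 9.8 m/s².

v ≈ 14.4 m/s

The surface is effectively still and both ends are open, so ½v² = gh and v = √(2·9.8·10.6) = 14.4 m/s.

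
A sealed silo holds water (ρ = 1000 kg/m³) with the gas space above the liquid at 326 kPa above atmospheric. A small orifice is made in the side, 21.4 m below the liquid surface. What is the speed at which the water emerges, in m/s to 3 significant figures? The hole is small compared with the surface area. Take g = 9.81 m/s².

v = 32.7 m/s

Take point 1 at the surface (v₁ ≈ 0) and point 2 at the hole (at atmospheric pressure). Bernoulli: P₁ + ρg h = P_atm + ½ρv₂².
With P₁ − P_atm = 326000 Pa, v₂ = √(2gh + 2ΔP/ρ) = √(2·9.81·21.4 + 2·326000/1000) = 32.7 m/s.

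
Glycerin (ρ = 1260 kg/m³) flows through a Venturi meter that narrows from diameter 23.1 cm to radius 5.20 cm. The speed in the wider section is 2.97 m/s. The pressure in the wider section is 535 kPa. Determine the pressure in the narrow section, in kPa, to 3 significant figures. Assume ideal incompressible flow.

P₂ ≈ 405 kPa

Continuity gives A₁v₁ = A₂v₂, so v₂ = (419 cm²)/(84.9 cm²) × 2.97 m/s = 14.7 m/s.
Bernoulli (h₁ = h₂): P₁ − P₂ = ½ρ(v₂² − v₁²).
P₂ = P₁ − ½ρ(v₂² − v₁²) = 535000 − ½·1260·(14.7² − 2.97²) = 535000 − 130000 = 405000 Pa.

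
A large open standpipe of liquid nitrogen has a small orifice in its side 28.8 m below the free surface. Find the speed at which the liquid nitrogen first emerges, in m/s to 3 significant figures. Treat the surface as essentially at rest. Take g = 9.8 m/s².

The surface is effectively still and both ends are open, so ½v² = gh and v = √(2·9.8·28.8) = 23.8 m/s.

v = 23.8 m/s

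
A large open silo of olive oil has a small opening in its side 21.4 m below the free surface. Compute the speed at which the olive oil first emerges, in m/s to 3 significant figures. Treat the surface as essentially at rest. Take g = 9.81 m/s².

Torricelli's result v = √(2gh) gives v = √(2·9.81·21.4) = 20.5 m/s.

20.5 m/s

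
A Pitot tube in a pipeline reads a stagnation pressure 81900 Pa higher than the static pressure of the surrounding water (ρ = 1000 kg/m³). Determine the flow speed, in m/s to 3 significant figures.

v = 12.8 m/s

At the stagnation point the flow is brought to rest, so Bernoulli gives P_stag − P_static = ½ρv².
v = √(2ΔP/ρ) = √(2·81900/1000) = 12.8 m/s.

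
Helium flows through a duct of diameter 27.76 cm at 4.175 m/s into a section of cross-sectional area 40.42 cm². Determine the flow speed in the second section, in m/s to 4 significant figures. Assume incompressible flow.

v₂ ≈ 62.52 m/s

By continuity, v₂ = v₁·A₁/A₂ = 4.175·(605.2/40.42) = 62.52 m/s.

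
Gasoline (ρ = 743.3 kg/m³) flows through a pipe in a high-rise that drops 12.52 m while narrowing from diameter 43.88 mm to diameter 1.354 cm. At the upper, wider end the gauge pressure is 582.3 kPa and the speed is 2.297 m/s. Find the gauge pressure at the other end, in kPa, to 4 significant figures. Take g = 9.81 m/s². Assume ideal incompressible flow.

P₂ ≈ 459.3 kPa

Continuity gives A₁v₁ = A₂v₂, so v₂ = (15.12 cm²)/(1.440 cm²) × 2.297 m/s = 24.12 m/s.
Bernoulli: P₁ + ½ρv₁² + ρg h₁ = P₂ + ½ρv₂² + ρg h₂, so P₂ = P₁ + ½ρ(v₁² − v₂²) − ρg(h₂ − h₁).
P₂ = 582300 + ½·743.3·(2.297² − 24.12²) − 743.3·9.81·(−12.52) = 582300 + (-214300) − (-91290) = 459300 Pa.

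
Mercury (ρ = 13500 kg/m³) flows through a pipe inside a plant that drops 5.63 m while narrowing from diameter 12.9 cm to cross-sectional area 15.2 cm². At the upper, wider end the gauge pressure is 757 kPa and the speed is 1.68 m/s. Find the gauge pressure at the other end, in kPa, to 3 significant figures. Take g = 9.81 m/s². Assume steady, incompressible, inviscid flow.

113 kPa

Mass conservation (A₁v₁ = A₂v₂) gives v₂ = 1.68 × 131/15.2 = 14.4 m/s.
Applying Bernoulli between the two ends and solving for P₂: P₂ = P₁ + ½ρ(v₁² − v₂²) − ρgΔh.
P₂ = 757000 + ½·13500·(1.68² − 14.4²) − 13500·9.81·(−5.63) = 757000 + (-1390000) − (-746000) = 113000 Pa.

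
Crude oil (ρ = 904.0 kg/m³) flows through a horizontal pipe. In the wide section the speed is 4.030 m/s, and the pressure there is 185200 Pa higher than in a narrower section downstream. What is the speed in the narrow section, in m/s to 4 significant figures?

Horizontal Bernoulli: P₁ + ½ρv₁² = P₂ + ½ρv₂², so v₂² = v₁² + 2(P₁ − P₂)/ρ.
v₂ = √(4.030² + 2·185200/904.0) = √(16.24 + 409.7) = 20.64 m/s.

v₂ ≈ 20.64 m/s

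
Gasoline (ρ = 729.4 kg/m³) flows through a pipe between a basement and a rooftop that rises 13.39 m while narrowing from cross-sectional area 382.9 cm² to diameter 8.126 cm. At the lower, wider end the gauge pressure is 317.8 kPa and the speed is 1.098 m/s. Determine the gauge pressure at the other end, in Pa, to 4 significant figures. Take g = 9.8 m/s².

198600 Pa

Mass conservation (A₁v₁ = A₂v₂) gives v₂ = 1.098 × 382.9/51.86 = 8.107 m/s.
Applying Bernoulli between the two ends and solving for P₂: P₂ = P₁ + ½ρ(v₁² − v₂²) − ρgΔh.
P₂ = 317800 + ½·729.4·(1.098² − 8.107²) − 729.4·9.8·(+13.39) = 317800 + (-23530) − (95710) = 198600 Pa.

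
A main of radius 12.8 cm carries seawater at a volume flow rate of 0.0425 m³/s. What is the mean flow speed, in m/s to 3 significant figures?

v = 0.826 m/s

Q = 0.0425 m³/s = 0.0425 m³/s.
v = Q/A = 0.0425 / 0.0515 = 0.826 m/s.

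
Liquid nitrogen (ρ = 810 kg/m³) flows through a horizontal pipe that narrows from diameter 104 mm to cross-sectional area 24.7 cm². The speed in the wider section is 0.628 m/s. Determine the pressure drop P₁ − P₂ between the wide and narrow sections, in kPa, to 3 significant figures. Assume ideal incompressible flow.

1.73 kPa

Continuity gives A₁v₁ = A₂v₂, so v₂ = (84.9 cm²)/(24.7 cm²) × 0.628 m/s = 2.16 m/s.
Bernoulli (h₁ = h₂): P₁ − P₂ = ½ρ(v₂² − v₁²).
P₁ − P₂ = ½·810·(2.16² − 0.628²) = ½·810·4.27 = 1730 Pa.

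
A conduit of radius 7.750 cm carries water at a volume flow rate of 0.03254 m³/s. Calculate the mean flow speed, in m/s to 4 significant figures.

Q = 0.03254 m³/s = 0.03254 m³/s.
v = Q/A = 0.03254 / 0.01887 = 1.725 m/s.

v ≈ 1.725 m/s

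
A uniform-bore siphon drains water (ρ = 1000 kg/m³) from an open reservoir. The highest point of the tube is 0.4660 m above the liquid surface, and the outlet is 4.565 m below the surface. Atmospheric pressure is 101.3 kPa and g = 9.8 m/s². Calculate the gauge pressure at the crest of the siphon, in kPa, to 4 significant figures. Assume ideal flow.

P_gauge ≈ -49.30 kPa

From the surface to the outlet (both open to atmosphere, surface at rest): v = √(2g·h_out) = √(2·9.8·4.565) = 9.459 m/s.
With constant cross-section the crest speed equals v; applying Bernoulli from the surface up to the crest, P_top = P_atm − ½ρv² − ρg·h_top.
P_top = 101300 − ½·1000·9.459² − 1000·9.8·0.4660 = 52000 Pa. So P_gauge = P_top − P_atm = -49300 Pa.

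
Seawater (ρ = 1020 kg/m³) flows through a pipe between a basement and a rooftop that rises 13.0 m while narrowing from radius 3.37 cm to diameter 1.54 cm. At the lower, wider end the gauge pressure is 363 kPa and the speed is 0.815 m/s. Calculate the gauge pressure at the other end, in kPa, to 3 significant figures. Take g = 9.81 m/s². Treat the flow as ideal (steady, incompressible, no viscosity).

Continuity gives A₁v₁ = A₂v₂, so v₂ = (35.7 cm²)/(1.86 cm²) × 0.815 m/s = 15.6 m/s.
Applying Bernoulli between the two ends and solving for P₂: P₂ = P₁ + ½ρ(v₁² − v₂²) − ρgΔh.
P₂ = 363000 + ½·1020·(0.815² − 15.6²) − 1020·9.81·(+13.0) = 363000 + (-124000) − (130000) = 109000 Pa.

P₂ ≈ 109 kPa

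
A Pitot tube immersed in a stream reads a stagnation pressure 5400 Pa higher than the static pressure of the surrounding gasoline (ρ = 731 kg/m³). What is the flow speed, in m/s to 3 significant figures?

At the stagnation point the flow is brought to rest, so Bernoulli gives P_stag − P_static = ½ρv².
v = √(2ΔP/ρ) = √(2·5400/731) = 3.84 m/s.

v ≈ 3.84 m/s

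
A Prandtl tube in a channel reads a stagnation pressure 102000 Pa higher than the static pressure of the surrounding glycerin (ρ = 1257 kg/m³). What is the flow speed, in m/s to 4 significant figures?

The dynamic pressure equals the rise in static pressure at the stagnation point: ΔP = ½ρv².
v = √(2ΔP/ρ) = √(2·102000/1257) = 12.74 m/s.

v ≈ 12.74 m/s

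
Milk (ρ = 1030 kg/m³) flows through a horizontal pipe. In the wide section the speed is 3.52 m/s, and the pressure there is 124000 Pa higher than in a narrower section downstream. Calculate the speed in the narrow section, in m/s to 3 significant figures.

v₂ ≈ 15.9 m/s

Along the level pipe P + ½ρv² is conserved, hence v₂² = v₁² + 2(P₁ − P₂)/ρ.
v₂ = √(3.52² + 2·124000/1030) = √(12.4 + 241) = 15.9 m/s.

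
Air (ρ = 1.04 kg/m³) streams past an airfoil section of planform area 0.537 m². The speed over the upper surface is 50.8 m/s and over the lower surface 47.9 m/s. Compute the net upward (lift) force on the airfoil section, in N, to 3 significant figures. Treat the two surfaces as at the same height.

79.9 N

From P + ½ρv² = const at equal height, P_low − P_up = ½ρ(v_up² − v_low²).
ΔP = ½·1.04·(50.8² − 47.9²) = 149 Pa.
Lift = ΔP · A = 149 × 0.537 = 79.9 N.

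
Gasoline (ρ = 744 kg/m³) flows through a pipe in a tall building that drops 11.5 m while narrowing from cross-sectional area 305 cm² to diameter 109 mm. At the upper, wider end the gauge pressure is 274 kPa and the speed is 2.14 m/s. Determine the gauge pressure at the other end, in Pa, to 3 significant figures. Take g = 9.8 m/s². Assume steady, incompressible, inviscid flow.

By continuity, v₂ = v₁·A₁/A₂ = 2.14·(305/93.3) = 6.99 m/s.
Energy conservation along the streamline gives P₂ = P₁ − ½ρ(v₂² − v₁²) − ρg(h₂ − h₁).
P₂ = 274000 + ½·744·(2.14² − 6.99²) − 744·9.8·(−11.5) = 274000 + (-16500) − (-83800) = 341000 Pa.

341000 Pa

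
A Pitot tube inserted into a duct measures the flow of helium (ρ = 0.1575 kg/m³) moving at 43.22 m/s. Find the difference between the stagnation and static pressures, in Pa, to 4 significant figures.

At the stagnation point the flow is brought to rest, so Bernoulli gives P_stag − P_static = ½ρv².
ΔP = ½·0.1575·43.22² = 147.1 Pa.

ΔP ≈ 147.1 Pa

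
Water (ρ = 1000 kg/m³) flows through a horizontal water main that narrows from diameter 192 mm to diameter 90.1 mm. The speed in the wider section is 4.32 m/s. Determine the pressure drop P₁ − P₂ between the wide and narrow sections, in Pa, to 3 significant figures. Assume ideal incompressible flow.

Mass conservation (A₁v₁ = A₂v₂) gives v₂ = 4.32 × 290/63.8 = 19.6 m/s.
Bernoulli (h₁ = h₂): P₁ − P₂ = ½ρ(v₂² − v₁²).
P₁ − P₂ = ½·1000·(19.6² − 4.32²) = ½·1000·366 = 183000 Pa.

183000 Pa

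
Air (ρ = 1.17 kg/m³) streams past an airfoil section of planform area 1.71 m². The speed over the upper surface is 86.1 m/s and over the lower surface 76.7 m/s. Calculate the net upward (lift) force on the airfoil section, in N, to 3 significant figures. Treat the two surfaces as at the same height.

With equal heights on the two surfaces, Bernoulli gives P_lower − P_upper = ½ρ(v_upper² − v_lower²).
ΔP = ½·1.17·(86.1² − 76.7²) = 895 Pa.
Lift = ΔP · A = 895 × 1.71 = 1530 N.

F = 1530 N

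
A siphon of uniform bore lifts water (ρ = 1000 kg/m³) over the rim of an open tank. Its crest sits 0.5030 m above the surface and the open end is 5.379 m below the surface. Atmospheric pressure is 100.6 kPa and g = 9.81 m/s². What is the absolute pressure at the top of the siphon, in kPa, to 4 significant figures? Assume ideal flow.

P_top ≈ 42.90 kPa

Bernoulli surface→outlet gives ½v² = g·h_out, so v = √(2·9.81·5.379) = 10.27 m/s.
The bore is uniform, so the speed at the crest is the same v. Bernoulli surface→crest: P_atm = P_top + ½ρv² + ρg·h_top.
P_top = 100600 − ½·1000·10.27² − 1000·9.81·0.5030 = 42900 Pa.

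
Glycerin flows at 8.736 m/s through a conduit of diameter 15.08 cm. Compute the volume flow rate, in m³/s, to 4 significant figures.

Q = A·v = 0.01786 m² × 8.736 m/s = 0.1560 m³/s.

Q ≈ 0.1560 m³/s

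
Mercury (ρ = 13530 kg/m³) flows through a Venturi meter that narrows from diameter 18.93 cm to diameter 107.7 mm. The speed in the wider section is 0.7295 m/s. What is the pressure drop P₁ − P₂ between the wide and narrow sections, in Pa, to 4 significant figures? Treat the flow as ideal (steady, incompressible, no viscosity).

Mass conservation (A₁v₁ = A₂v₂) gives v₂ = 0.7295 × 281.4/91.10 = 2.254 m/s.
With no height change, Bernoulli's equation is P₁ + ½ρv₁² = P₂ + ½ρv₂².
P₁ − P₂ = ½·13530·(2.254² − 0.7295²) = ½·13530·4.547 = 30760 Pa.

30760 Pa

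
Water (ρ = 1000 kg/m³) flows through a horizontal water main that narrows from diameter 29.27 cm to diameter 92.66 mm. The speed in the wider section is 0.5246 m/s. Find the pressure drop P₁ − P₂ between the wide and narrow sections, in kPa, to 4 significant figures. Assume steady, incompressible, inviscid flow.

ΔP = 13.56 kPa

Mass conservation (A₁v₁ = A₂v₂) gives v₂ = 0.5246 × 672.9/67.43 = 5.235 m/s.
The pipe is horizontal, so Bernoulli reduces to P₁ + ½ρv₁² = P₂ + ½ρv₂².
P₁ − P₂ = ½·1000·(5.235² − 0.5246²) = ½·1000·27.13 = 13560 Pa.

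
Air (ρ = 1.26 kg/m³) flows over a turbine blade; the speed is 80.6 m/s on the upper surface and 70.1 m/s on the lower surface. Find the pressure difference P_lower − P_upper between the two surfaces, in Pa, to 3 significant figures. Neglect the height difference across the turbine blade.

997 Pa

With negligible Δh, P + ½ρv² is constant, so P_low − P_up = ½ρ(v_up² − v_low²).
ΔP = ½·1.26·(80.6² − 70.1²) = 997 Pa.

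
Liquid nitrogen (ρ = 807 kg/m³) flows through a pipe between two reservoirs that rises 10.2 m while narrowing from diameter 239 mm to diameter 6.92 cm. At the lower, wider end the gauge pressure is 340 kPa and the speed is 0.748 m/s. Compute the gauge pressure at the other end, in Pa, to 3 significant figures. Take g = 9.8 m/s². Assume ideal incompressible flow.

Continuity gives A₁v₁ = A₂v₂, so v₂ = (449 cm²)/(37.6 cm²) × 0.748 m/s = 8.92 m/s.
Bernoulli: P₁ + ½ρv₁² + ρg h₁ = P₂ + ½ρv₂² + ρg h₂, so P₂ = P₁ + ½ρ(v₁² − v₂²) − ρg(h₂ − h₁).
P₂ = 340000 + ½·807·(0.748² − 8.92²) − 807·9.8·(+10.2) = 340000 + (-31900) − (80700) = 227000 Pa.

P₂ ≈ 227000 Pa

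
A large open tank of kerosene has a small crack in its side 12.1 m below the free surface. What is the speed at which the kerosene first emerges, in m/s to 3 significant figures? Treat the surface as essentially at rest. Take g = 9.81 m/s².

Bernoulli from surface to hole (P equal, v_surface ≈ 0): v = √(2gh) = √(2×9.81×12.1) = 15.4 m/s.

v = 15.4 m/s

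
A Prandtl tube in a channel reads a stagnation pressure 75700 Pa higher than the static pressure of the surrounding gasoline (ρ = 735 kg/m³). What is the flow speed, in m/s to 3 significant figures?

v ≈ 14.4 m/s

Bernoulli between the free stream and the stagnation point: ½ρv² = P_stag − P_static.
v = √(2ΔP/ρ) = √(2·75700/735) = 14.4 m/s.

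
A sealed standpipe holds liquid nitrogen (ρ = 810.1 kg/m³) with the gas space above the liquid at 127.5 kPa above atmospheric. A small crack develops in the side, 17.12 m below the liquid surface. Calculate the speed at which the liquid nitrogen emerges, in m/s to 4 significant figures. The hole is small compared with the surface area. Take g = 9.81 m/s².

Take point 1 at the surface (v₁ ≈ 0) and point 2 at the hole (at atmospheric pressure). Bernoulli: P₁ + ρg h = P_atm + ½ρv₂².
With P₁ − P_atm = 127500 Pa, v₂ = √(2gh + 2ΔP/ρ) = √(2·9.81·17.12 + 2·127500/810.1) = 25.51 m/s.

v ≈ 25.51 m/s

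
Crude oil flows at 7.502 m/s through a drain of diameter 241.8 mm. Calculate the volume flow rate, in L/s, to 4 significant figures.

344.5 L/s

Q = A·v = 0.04592 m² × 7.502 m/s = 0.3445 m³/s.
Converting: 0.3445 m³/s × 1000 = 344.5 L/s.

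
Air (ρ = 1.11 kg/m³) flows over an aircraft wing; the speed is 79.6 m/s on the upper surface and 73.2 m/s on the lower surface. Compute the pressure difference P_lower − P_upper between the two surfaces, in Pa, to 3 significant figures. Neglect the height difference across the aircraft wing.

ΔP ≈ 543 Pa

The pressure is lower where the speed is higher: ΔP = ½ρ(v_up² − v_low²).
ΔP = ½·1.11·(79.6² − 73.2²) = 543 Pa.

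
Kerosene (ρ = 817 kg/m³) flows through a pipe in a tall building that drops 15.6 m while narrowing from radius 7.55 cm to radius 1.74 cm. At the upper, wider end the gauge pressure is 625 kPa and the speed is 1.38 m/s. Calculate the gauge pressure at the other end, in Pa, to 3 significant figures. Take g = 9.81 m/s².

P₂ = 475000 Pa

Mass conservation (A₁v₁ = A₂v₂) gives v₂ = 1.38 × 179/9.51 = 26.0 m/s.
Applying Bernoulli between the two ends and solving for P₂: P₂ = P₁ + ½ρ(v₁² − v₂²) − ρgΔh.
P₂ = 625000 + ½·817·(1.38² − 26.0²) − 817·9.81·(−15.6) = 625000 + (-275000) − (-125000) = 475000 Pa.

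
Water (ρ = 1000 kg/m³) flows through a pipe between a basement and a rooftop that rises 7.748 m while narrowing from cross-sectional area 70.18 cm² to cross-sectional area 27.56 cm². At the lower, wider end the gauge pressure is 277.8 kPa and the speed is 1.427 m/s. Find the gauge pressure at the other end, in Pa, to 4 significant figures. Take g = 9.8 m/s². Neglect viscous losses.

Mass conservation (A₁v₁ = A₂v₂) gives v₂ = 1.427 × 70.18/27.56 = 3.634 m/s.
Bernoulli: P₁ + ½ρv₁² + ρg h₁ = P₂ + ½ρv₂² + ρg h₂, so P₂ = P₁ + ½ρ(v₁² − v₂²) − ρg(h₂ − h₁).
P₂ = 277800 + ½·1000·(1.427² − 3.634²) − 1000·9.8·(+7.748) = 277800 + (-5584) − (75930) = 196300 Pa.

P₂ = 196300 Pa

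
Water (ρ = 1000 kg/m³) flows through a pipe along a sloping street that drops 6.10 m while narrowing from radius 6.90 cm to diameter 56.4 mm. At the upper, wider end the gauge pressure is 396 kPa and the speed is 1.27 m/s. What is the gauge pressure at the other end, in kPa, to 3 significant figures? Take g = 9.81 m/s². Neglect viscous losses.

Continuity gives A₁v₁ = A₂v₂, so v₂ = (150 cm²)/(25.0 cm²) × 1.27 m/s = 7.60 m/s.
Bernoulli: P₁ + ½ρv₁² + ρg h₁ = P₂ + ½ρv₂² + ρg h₂, so P₂ = P₁ + ½ρ(v₁² − v₂²) − ρg(h₂ − h₁).
P₂ = 396000 + ½·1000·(1.27² − 7.60²) − 1000·9.81·(−6.10) = 396000 + (-28100) − (-59800) = 428000 Pa.

428 kPa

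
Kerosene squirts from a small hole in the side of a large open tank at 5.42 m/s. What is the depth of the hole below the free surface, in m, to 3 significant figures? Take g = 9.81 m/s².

For a small hole in a large open tank, ½v² = gh, giving h = v²/(2g).
h = 5.42²/(2·9.81) = 29.4/19.62 = 1.50 m.

h ≈ 1.50 m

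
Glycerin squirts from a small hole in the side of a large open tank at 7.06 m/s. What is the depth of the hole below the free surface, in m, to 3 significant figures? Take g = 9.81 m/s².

Torricelli: v = √(2gh), so h = v²/(2g).
h = 7.06²/(2·9.81) = 49.8/19.62 = 2.54 m.

h ≈ 2.54 m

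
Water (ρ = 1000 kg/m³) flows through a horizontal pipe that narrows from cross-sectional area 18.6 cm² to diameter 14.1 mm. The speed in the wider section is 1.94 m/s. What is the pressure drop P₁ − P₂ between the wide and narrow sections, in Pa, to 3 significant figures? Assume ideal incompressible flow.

ΔP ≈ 265000 Pa

The volume flow rate is constant, so v₂ = (A₁/A₂)v₁ = (18.6/1.56)·1.94 = 23.1 m/s.
Bernoulli (h₁ = h₂): P₁ − P₂ = ½ρ(v₂² − v₁²).
P₁ − P₂ = ½·1000·(23.1² − 1.94²) = ½·1000·530 = 265000 Pa.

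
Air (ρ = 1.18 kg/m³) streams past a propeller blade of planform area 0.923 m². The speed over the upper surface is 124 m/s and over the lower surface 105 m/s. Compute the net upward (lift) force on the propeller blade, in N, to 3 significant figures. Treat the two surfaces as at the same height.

With equal heights on the two surfaces, Bernoulli gives P_lower − P_upper = ½ρ(v_upper² − v_lower²).
ΔP = ½·1.18·(124² − 105²) = 2570 Pa.
Lift = ΔP · A = 2570 × 0.923 = 2370 N.

F = 2370 N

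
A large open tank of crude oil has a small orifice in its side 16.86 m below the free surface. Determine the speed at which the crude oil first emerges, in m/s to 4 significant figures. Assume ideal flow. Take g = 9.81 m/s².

v ≈ 18.19 m/s

With the surface at rest and both surface and jet at atmospheric pressure, Bernoulli gives ρg h = ½ρv², so v = √(2gh) = √(2·9.81·16.86) = 18.19 m/s.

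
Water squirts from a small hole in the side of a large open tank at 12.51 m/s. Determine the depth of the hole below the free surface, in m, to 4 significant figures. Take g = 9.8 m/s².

h ≈ 7.985 m

For a small hole in a large open tank, ½v² = gh, giving h = v²/(2g).
h = 12.51²/(2·9.8) = 156.5/19.60 = 7.985 m.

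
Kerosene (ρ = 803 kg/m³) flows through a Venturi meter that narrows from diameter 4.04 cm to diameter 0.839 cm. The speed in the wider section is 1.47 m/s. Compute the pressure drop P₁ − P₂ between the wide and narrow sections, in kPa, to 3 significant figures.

ΔP ≈ 466 kPa

The volume flow rate is constant, so v₂ = (A₁/A₂)v₁ = (12.8/0.553)·1.47 = 34.1 m/s.
Along the horizontal streamline, P + ½ρv² is constant.
P₁ − P₂ = ½·803·(34.1² − 1.47²) = ½·803·1160 = 466000 Pa.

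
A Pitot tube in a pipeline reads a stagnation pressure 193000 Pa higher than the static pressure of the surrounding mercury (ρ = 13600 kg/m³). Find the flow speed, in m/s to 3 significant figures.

Bernoulli between the free stream and the stagnation point: ½ρv² = P_stag − P_static.
v = √(2ΔP/ρ) = √(2·193000/13600) = 5.33 m/s.

5.33 m/s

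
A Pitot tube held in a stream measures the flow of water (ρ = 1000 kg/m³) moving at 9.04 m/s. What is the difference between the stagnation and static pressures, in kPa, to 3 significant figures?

ΔP ≈ 40.9 kPa

At the stagnation point the flow is brought to rest, so Bernoulli gives P_stag − P_static = ½ρv².
ΔP = ½·1000·9.04² = 40900 Pa.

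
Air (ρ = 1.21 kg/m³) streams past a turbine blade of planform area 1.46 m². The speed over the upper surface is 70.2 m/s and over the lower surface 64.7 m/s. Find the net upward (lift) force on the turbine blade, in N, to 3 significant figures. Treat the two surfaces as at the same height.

From P + ½ρv² = const at equal height, P_low − P_up = ½ρ(v_up² − v_low²).
ΔP = ½·1.21·(70.2² − 64.7²) = 449 Pa.
Lift = ΔP · A = 449 × 1.46 = 655 N.

F = 655 N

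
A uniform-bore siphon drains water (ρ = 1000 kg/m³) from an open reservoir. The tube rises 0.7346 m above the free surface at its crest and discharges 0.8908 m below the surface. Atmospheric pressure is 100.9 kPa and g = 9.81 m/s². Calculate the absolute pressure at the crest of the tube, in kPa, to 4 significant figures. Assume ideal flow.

P_top ≈ 84.95 kPa

The outlet speed comes from Torricelli: v = √(2g·0.8908) = 4.181 m/s.
The bore is uniform, so the speed at the crest is the same v. Bernoulli surface→crest: P_atm = P_top + ½ρv² + ρg·h_top.
P_top = 100900 − ½·1000·4.181² − 1000·9.81·0.7346 = 84950 Pa.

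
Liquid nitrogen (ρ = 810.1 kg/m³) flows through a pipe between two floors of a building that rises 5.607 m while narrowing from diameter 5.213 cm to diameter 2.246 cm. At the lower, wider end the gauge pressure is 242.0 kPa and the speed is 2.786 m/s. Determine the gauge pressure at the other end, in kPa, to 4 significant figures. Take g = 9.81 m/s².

Mass conservation (A₁v₁ = A₂v₂) gives v₂ = 2.786 × 21.34/3.962 = 15.01 m/s.
Bernoulli: P₁ + ½ρv₁² + ρg h₁ = P₂ + ½ρv₂² + ρg h₂, so P₂ = P₁ + ½ρ(v₁² − v₂²) − ρg(h₂ − h₁).
P₂ = 242000 + ½·810.1·(2.786² − 15.01²) − 810.1·9.81·(+5.607) = 242000 + (-88100) − (44560) = 109300 Pa.

P₂ ≈ 109.3 kPa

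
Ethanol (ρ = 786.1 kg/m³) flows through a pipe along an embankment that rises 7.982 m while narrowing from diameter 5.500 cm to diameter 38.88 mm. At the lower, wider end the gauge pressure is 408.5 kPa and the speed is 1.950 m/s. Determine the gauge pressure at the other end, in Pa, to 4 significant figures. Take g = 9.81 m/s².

P₂ = 342500 Pa

By continuity, v₂ = v₁·A₁/A₂ = 1.950·(23.76/11.87) = 3.902 m/s.
Bernoulli: P₁ + ½ρv₁² + ρg h₁ = P₂ + ½ρv₂² + ρg h₂, so P₂ = P₁ + ½ρ(v₁² − v₂²) − ρg(h₂ − h₁).
P₂ = 408500 + ½·786.1·(1.950² − 3.902²) − 786.1·9.81·(+7.982) = 408500 + (-4490) − (61550) = 342500 Pa.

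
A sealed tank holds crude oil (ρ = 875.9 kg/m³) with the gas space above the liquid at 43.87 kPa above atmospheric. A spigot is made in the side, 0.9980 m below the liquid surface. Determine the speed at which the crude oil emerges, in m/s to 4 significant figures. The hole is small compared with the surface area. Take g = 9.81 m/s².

Take point 1 at the surface (v₁ ≈ 0) and point 2 at the hole (at atmospheric pressure). Bernoulli: P₁ + ρg h = P_atm + ½ρv₂².
With P₁ − P_atm = 43870 Pa, v₂ = √(2gh + 2ΔP/ρ) = √(2·9.81·0.9980 + 2·43870/875.9) = 10.94 m/s.

v ≈ 10.94 m/s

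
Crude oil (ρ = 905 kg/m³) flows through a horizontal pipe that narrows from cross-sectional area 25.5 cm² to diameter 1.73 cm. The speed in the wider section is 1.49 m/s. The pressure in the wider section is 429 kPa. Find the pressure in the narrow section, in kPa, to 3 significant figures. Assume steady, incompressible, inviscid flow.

P₂ ≈ 312 kPa

By continuity, v₂ = v₁·A₁/A₂ = 1.49·(25.5/2.35) = 16.2 m/s.
With no height change, Bernoulli's equation is P₁ + ½ρv₁² = P₂ + ½ρv₂².
P₂ = P₁ − ½ρ(v₂² − v₁²) = 429000 − ½·905·(16.2² − 1.49²) = 429000 − 117000 = 312000 Pa.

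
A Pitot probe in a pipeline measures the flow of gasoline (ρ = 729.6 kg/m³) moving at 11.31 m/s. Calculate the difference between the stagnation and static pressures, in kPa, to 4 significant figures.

At the stagnation point the flow is brought to rest, so Bernoulli gives P_stag − P_static = ½ρv².
ΔP = ½·729.6·11.31² = 46660 Pa.

46.66 kPa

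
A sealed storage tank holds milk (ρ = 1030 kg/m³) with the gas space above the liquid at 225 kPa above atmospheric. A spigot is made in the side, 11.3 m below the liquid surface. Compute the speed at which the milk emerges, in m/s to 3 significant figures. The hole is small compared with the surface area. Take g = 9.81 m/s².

v = 25.7 m/s

Take point 1 at the surface (v₁ ≈ 0) and point 2 at the hole (at atmospheric pressure). Bernoulli: P₁ + ρg h = P_atm + ½ρv₂².
With P₁ − P_atm = 225000 Pa, v₂ = √(2gh + 2ΔP/ρ) = √(2·9.81·11.3 + 2·225000/1030) = 25.7 m/s.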